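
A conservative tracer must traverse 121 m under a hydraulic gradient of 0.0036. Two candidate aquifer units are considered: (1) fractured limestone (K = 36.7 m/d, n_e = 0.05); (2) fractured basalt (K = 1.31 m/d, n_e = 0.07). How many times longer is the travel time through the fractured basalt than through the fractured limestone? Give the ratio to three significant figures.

Unit 1 (fractured limestone): v = 36.7×0.0036/0.05 = 2.642 m/d, t = 121/2.642 = 45.79 d
Unit 2 (fractured basalt): v = 1.31×0.0036/0.07 = 0.06737 m/d, t = 121/0.06737 = 1796 d
t(fractured basalt) / t(fractured limestone) = 1796/45.79 = 39.2

39.2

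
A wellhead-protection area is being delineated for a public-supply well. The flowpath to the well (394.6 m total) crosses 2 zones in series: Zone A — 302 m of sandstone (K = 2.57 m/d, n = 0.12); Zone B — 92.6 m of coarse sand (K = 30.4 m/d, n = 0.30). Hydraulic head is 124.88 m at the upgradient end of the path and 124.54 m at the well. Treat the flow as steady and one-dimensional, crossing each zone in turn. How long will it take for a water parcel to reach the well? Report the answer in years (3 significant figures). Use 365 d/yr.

62.2 years

Total head drop ΔH = 124.88 − 124.54 = 0.34 m
Steady 1-D flow in series ⇒ the Darcy flux q is identical in every zone and the zone head losses add (resistances L/K in series).
Σ(L/K) = 302/2.57 + 92.6/30.4 = 117.5 + 3.046 = 120.6 d
q = ΔH / Σ(L/K) = 0.34 / 120.6 = 0.002820 m/d (same in every zone)
Zone A: v = q/n = 0.002820/0.12 = 0.02350 m/d → t_A = 302/0.02350 = 12850 d
Zone B: v = q/n = 0.002820/0.30 = 0.009401 m/d → t_B = 92.6/0.009401 = 9850 d
Total t = 12850 + 9850 = 22700 d
   = 22700 / 365 = 62.2 yr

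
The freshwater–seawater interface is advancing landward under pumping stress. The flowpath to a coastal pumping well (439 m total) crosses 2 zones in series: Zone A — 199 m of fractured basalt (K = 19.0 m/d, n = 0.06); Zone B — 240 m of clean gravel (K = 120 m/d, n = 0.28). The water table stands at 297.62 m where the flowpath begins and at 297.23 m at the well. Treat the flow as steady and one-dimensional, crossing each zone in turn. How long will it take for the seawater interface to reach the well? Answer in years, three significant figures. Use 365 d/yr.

Total head drop ΔH = 297.62 − 297.23 = 0.39 m
Steady 1-D flow in series ⇒ the Darcy flux q is identical in every zone and the zone head losses add (resistances L/K in series).
Σ(L/K) = 199/19.0 + 240/120 = 10.47 + 2.000 = 12.47 d
q = ΔH / Σ(L/K) = 0.39 / 12.47 = 0.03127 m/d (same in every zone)
Zone A: v = q/n = 0.03127/0.06 = 0.5211 m/d → t_A = 199/0.5211 = 381.9 d
Zone B: v = q/n = 0.03127/0.28 = 0.1117 m/d → t_B = 240/0.1117 = 2149 d
Total t = 381.9 + 2149 = 2531 d
   = 2531 / 365 = 6.93 yr

6.93 years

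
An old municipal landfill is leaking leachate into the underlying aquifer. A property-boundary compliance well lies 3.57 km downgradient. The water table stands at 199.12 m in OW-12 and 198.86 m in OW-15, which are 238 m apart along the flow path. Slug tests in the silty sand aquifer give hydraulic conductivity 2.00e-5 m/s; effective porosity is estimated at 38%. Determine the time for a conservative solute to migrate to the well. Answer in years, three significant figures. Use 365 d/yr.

Hydraulic gradient i = (199.12 − 198.86) / 238 = 0.26 / 238 = 0.001092
K = 2.00e-5 m/s × 86400 s/d = 1.728 m/d
Darcy flux q = K·i = 1.728 × 0.001092 = 0.001888 m/d
v_s = q/n_e = 0.001888/0.38 = 0.004968 m/d
L = 3.57 km = 3570 m
t = L / v = 3570 / 0.004968 = 718600 d
   = 718600 / 365 = 1970 yr

1970 years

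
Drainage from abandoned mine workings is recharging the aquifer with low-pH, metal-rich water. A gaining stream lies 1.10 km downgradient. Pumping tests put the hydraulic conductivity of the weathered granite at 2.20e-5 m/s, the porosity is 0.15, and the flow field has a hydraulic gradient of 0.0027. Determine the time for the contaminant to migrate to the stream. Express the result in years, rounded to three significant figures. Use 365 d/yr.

K = 2.20e-5 m/s × 86400 s/d = 1.901 m/d
q = Ki = 1.901 × 0.0027 = 0.005132 m/d
v_s = q/n_e = 0.005132/0.15 = 0.03421 m/d
L = 1.10 km = 1100 m
t = L / v = 1100 / 0.03421 = 32150 d
   = 32150 / 365 = 88.1 yr

88.1 years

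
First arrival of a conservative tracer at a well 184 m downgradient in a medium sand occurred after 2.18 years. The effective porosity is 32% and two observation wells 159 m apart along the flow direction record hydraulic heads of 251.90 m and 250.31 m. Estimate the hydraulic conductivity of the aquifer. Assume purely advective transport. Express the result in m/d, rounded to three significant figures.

Hydraulic gradient i = (251.90 − 250.31) / 159 = 1.59 / 159 = 0.01000
t = 2.18 years = 795.7 d
v = L / t = 184 / 795.7 = 0.2312 m/d
K = v · n / i = 0.2312 × 0.32 / 0.01000 = 7.40 m/d

7.40 m/d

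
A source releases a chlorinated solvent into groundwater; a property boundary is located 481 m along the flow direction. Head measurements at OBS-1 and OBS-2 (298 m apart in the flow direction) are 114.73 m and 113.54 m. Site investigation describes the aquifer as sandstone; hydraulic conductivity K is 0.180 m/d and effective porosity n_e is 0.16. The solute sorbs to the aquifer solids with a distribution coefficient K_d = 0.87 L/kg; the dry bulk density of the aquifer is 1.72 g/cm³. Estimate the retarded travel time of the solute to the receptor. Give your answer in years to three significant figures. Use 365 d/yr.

Hydraulic gradient i = (114.73 − 113.54) / 298 = 1.19 / 298 = 0.003993
Darcy flux q = K·i = 0.180 × 0.003993 = 7.188e-4 m/d
Average linear velocity = 7.188e-4 / 0.16 = 0.004492 m/d
Retardation R = 1 + ρ_b·K_d/n = 1 + 1.72×0.87/0.16 = 10.35
Contaminant velocity v_c = v/R = 0.004492/10.35 = 4.339e-4 m/d
t = L/v_c = 481/4.339e-4 = 1.108e6 d
   = 1.108e6/365 = 3040 yr

3040 years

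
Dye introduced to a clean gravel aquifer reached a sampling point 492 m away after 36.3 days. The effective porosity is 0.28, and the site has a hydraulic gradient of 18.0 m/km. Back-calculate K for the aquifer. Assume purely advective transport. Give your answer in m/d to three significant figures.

v = L / t = 492 / 36.3 = 13.55 m/d
K = v · n / i = 13.55 × 0.28 / 0.018 = 211 m/d

211 m/d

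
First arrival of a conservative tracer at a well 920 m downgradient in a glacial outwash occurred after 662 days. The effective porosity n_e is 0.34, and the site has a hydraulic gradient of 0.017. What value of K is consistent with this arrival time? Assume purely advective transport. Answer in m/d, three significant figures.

27.8 m/d

v = L / t = 920 / 662 = 1.390 m/d
K = v · n / i = 1.390 × 0.34 / 0.017 = 27.8 m/d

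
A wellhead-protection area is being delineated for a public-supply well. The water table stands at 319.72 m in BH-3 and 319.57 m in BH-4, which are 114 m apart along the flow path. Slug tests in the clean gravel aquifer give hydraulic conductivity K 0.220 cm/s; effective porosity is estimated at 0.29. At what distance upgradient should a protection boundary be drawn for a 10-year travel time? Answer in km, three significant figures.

Hydraulic gradient i = (319.72 − 319.57) / 114 = 0.15 / 114 = 0.001316
K = 0.220 cm/s × 864 = 190.1 m/d
q = Ki = 190.1 × 0.001316 = 0.2501 m/d
v = Ki/n = 190.1·0.001316/0.29 = 0.8624 m/d
T = 10 yr × 365 = 3650 d
L = v × T = 0.8624 × 3650 = 3148 m
   = 3.15 km

3.15 km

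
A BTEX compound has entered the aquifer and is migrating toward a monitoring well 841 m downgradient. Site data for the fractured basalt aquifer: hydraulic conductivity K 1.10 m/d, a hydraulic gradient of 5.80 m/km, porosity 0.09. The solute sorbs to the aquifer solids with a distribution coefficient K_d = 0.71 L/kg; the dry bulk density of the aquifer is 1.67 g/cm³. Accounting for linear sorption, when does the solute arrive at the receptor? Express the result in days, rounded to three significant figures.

Specific discharge q = 1.10 × 0.0058 = 0.006380 m/d
Seepage velocity v = q / n = 0.006380 / 0.09 = 0.07089 m/d
Retardation R = 1 + ρ_b·K_d/n = 1 + 1.67×0.71/0.09 = 14.17
Contaminant velocity v_c = v/R = 0.07089/14.17 = 0.005001 m/d
t = L/v_c = 841/0.005001 = 168200 d

168000 days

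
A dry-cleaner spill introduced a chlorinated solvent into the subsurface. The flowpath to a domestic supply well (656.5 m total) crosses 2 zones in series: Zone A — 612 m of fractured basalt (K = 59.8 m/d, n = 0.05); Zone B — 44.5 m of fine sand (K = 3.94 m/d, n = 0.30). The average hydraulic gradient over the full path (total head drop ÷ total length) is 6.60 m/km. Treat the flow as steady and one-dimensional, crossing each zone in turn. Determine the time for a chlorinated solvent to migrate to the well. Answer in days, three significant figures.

Steady 1-D flow in series ⇒ the Darcy flux q is identical in every zone and the zone head losses add (resistances L/K in series).
Σ(L/K) = 612/59.8 + 44.5/3.94 = 10.23 + 11.29 = 21.53 d
K_eq = L_total / Σ(L/K) = 656.5 / 21.53 = 30.49 m/d
q = K_eq · i = 30.49 × 0.0066 = 0.2013 m/d (same in every zone)
Zone A: v = q/n = 0.2013/0.05 = 4.025 m/d → t_A = 612/4.025 = 152.0 d
Zone B: v = q/n = 0.2013/0.30 = 0.6709 m/d → t_B = 44.5/0.6709 = 66.33 d
Total t = 152.0 + 66.33 = 218.4 d

218 days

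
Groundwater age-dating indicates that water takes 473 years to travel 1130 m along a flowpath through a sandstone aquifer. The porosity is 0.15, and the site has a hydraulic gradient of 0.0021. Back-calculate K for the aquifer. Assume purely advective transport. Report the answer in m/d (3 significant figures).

0.468 m/d

t = 473 years = 172600 d
v = L / t = 1130 / 172600 = 0.006545 m/d
K = v · n / i = 0.006545 × 0.15 / 0.0021 = 0.468 m/d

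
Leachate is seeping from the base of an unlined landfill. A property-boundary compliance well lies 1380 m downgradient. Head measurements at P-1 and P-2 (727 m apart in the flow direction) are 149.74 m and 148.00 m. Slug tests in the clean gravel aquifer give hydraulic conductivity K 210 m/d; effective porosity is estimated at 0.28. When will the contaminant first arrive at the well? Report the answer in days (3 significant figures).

769 days

Hydraulic gradient i = (149.74 − 148.00) / 727 = 1.74 / 727 = 0.002393
Specific discharge q = 210 × 0.002393 = 0.5026 m/d
Average linear velocity = 0.5026 / 0.28 = 1.795 m/d
t = L / v = 1380 / 1.795 = 768.8 d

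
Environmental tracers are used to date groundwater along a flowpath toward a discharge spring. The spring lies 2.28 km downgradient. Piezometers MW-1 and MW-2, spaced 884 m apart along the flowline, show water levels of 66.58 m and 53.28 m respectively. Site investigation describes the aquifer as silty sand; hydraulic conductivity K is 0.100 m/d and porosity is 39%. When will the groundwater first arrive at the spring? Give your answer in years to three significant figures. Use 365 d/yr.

1620 years

Hydraulic gradient i = (66.58 − 53.28) / 884 = 13.30 / 884 = 0.01505
Darcy flux q = K·i = 0.100 × 0.01505 = 0.001505 m/d
v = Ki/n = 0.100·0.01505/0.39 = 0.003858 m/d
L = 2.28 km = 2280 m
t = L / v = 2280 / 0.003858 = 591000 d
   = 591000 / 365 = 1620 yr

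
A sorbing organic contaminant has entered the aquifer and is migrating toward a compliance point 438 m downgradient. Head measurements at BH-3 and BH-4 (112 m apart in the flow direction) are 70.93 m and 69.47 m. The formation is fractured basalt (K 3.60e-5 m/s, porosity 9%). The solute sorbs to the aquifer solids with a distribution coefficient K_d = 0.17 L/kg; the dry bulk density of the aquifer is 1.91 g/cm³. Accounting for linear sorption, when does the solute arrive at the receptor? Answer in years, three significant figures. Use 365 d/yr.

12.3 years

Hydraulic gradient i = (70.93 − 69.47) / 112 = 1.46 / 112 = 0.01304
K = 3.60e-5 m/s × 86400 s/d = 3.110 m/d
Specific discharge q = 3.110 × 0.01304 = 0.04055 m/d
v_s = q/n_e = 0.04055/0.09 = 0.4505 m/d
Retardation R = 1 + ρ_b·K_d/n = 1 + 1.91×0.17/0.09 = 4.608
Contaminant velocity v_c = v/R = 0.4505/4.608 = 0.09777 m/d
t = L/v_c = 438/0.09777 = 4480 d
   = 4480/365 = 12.3 yr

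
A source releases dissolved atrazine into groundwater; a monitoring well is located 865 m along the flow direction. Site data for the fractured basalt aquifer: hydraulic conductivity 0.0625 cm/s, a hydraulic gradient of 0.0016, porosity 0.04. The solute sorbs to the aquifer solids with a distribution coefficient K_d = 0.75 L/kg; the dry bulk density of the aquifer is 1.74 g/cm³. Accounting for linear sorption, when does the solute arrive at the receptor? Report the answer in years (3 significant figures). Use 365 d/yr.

K = 0.0625 cm/s × 864 = 54.00 m/d
Specific discharge q = 54.00 × 0.0016 = 0.08640 m/d
Average linear velocity = 0.08640 / 0.04 = 2.160 m/d
Retardation R = 1 + ρ_b·K_d/n = 1 + 1.74×0.75/0.04 = 33.63
Contaminant velocity v_c = v/R = 2.160/33.63 = 0.06424 m/d
t = L/v_c = 865/0.06424 = 13470 d
   = 13470/365 = 36.9 yr

36.9 years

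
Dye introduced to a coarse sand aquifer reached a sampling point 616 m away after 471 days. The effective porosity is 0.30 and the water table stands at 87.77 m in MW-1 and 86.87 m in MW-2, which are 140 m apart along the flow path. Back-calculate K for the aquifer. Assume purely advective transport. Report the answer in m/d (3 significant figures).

Hydraulic gradient i = (87.77 − 86.87) / 140 = 0.90 / 140 = 0.006429
v = L / t = 616 / 471 = 1.308 m/d
K = v · n / i = 1.308 × 0.30 / 0.006429 = 61.0 m/d

61.0 m/d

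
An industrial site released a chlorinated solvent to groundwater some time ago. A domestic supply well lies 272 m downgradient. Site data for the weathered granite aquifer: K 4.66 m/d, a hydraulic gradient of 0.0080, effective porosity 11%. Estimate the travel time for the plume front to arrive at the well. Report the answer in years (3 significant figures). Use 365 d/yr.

2.20 years

q = Ki = 4.66 × 0.0080 = 0.03728 m/d
Seepage velocity v = q / n = 0.03728 / 0.11 = 0.3389 m/d
t = L / v = 272 / 0.3389 = 802.6 d
   = 802.6 / 365 = 2.20 yr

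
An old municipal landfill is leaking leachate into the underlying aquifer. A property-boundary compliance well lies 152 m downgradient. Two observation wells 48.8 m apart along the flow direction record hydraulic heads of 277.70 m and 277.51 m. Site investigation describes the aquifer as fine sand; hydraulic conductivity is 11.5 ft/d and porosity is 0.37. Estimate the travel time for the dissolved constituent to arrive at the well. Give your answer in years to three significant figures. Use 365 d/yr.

Hydraulic gradient i = (277.70 − 277.51) / 48.8 = 0.19 / 48.8 = 0.003893
K = 11.5 ft/d × 0.3048 = 3.505 m/d
Specific discharge q = 3.505 × 0.003893 = 0.01365 m/d
Average linear velocity = 0.01365 / 0.37 = 0.03688 m/d
t = L / v = 152 / 0.03688 = 4121 d
   = 4121 / 365 = 11.3 yr

11.3 years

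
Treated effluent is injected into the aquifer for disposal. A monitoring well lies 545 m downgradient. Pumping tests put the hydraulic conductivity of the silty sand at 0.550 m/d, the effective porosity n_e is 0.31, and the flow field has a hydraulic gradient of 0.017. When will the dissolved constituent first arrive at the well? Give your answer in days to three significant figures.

q = Ki = 0.550 × 0.017 = 0.009350 m/d
Average linear velocity = 0.009350 / 0.31 = 0.03016 m/d
t = L / v = 545 / 0.03016 = 18070 d

18100 days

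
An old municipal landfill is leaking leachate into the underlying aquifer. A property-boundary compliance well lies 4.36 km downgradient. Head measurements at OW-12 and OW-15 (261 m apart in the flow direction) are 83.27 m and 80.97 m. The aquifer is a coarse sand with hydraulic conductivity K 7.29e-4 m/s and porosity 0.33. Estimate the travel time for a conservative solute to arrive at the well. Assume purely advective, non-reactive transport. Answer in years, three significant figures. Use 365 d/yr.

Hydraulic gradient i = (83.27 − 80.97) / 261 = 2.30 / 261 = 0.008812
K = 7.29e-4 m/s × 86400 s/d = 62.99 m/d
Specific discharge q = 62.99 × 0.008812 = 0.5550 m/d
v = Ki/n = 62.99·0.008812/0.33 = 1.682 m/d
L = 4.36 km = 4360 m
t = L / v = 4360 / 1.682 = 2592 d
   = 2592 / 365 = 7.10 yr

7.10 years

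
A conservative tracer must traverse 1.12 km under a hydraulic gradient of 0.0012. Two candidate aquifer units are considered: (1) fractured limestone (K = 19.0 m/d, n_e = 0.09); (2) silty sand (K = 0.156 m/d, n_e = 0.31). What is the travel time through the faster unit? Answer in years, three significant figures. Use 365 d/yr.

12.1 years

Unit 1 (fractured limestone): v = 19.0×0.0012/0.09 = 0.2533 m/d, t = 1120/0.2533 = 4421 d
Unit 2 (silty sand): v = 0.156×0.0012/0.31 = 6.039e-4 m/d, t = 1120/6.039e-4 = 1.855e6 d
Faster: 4421 d / 365 = 12.1 yr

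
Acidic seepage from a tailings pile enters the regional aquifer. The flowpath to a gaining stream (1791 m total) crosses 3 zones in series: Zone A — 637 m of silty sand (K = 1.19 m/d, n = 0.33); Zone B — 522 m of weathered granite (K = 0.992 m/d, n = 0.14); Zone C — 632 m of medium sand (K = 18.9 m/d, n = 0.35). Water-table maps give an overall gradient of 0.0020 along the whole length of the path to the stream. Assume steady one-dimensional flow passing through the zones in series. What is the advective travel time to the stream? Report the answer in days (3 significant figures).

Steady 1-D flow in series ⇒ the Darcy flux q is identical in every zone and the zone head losses add (resistances L/K in series).
Σ(L/K) = 637/1.19 + 522/0.992 + 632/18.9 = 535.3 + 526.2 + 33.44 = 1095 d
K_eq = L_total / Σ(L/K) = 1791 / 1095 = 1.636 m/d
q = K_eq · i = 1.636 × 0.0020 = 0.003271 m/d (same in every zone)
Zone A: v = q/n = 0.003271/0.33 = 0.009913 m/d → t_A = 637/0.009913 = 64260 d
Zone B: v = q/n = 0.003271/0.14 = 0.02337 m/d → t_B = 522/0.02337 = 22340 d
Zone C: v = q/n = 0.003271/0.35 = 0.009347 m/d → t_C = 632/0.009347 = 67620 d
Total t = 64260 + 22340 + 67620 = 154200 d

154000 days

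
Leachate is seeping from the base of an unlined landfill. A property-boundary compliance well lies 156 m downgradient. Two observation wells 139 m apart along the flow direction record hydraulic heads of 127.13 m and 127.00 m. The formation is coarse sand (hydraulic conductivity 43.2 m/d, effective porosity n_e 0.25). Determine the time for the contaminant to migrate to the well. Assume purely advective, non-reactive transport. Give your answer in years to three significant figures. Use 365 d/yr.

Hydraulic gradient i = (127.13 − 127.00) / 139 = 0.13 / 139 = 9.353e-4
Specific discharge q = 43.2 × 9.353e-4 = 0.04040 m/d
Seepage velocity v = q / n = 0.04040 / 0.25 = 0.1616 m/d
t = L / v = 156 / 0.1616 = 965.3 d
   = 965.3 / 365 = 2.64 yr

2.64 years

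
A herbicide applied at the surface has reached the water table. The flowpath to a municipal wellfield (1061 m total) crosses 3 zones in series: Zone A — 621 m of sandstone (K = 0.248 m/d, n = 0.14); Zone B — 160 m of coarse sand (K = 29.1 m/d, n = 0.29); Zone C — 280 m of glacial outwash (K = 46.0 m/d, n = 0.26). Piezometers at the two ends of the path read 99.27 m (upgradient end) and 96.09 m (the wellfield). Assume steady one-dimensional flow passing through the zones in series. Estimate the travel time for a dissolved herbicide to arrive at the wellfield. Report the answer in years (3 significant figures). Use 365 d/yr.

447 years

Total head drop ΔH = 99.27 − 96.09 = 3.18 m
Steady 1-D flow in series ⇒ the Darcy flux q is identical in every zone and the zone head losses add (resistances L/K in series).
Σ(L/K) = 621/0.248 + 160/29.1 + 280/46.0 = 2504 + 5.498 + 6.087 = 2516 d
q = ΔH / Σ(L/K) = 3.18 / 2516 = 0.001264 m/d (same in every zone)
Zone A: v = q/n = 0.001264/0.14 = 0.009029 m/d → t_A = 621/0.009029 = 68780 d
Zone B: v = q/n = 0.001264/0.29 = 0.004359 m/d → t_B = 160/0.004359 = 36710 d
Zone C: v = q/n = 0.001264/0.26 = 0.004862 m/d → t_C = 280/0.004862 = 57590 d
Total t = 68780 + 36710 + 57590 = 163100 d
   = 163100 / 365 = 447 yr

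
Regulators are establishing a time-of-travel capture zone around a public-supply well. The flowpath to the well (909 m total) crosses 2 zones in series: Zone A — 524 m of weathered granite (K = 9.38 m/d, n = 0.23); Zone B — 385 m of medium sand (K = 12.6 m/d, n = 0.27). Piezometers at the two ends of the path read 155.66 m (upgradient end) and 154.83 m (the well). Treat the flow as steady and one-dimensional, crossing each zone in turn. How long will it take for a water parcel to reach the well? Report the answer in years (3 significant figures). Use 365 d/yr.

64.0 years

Total head drop ΔH = 155.66 − 154.83 = 0.83 m
Continuity: the same q passes through each zone, so ΔH = q·Σ(L_j/K_j) — the zones act as resistances in series.
Σ(L/K) = 524/9.38 + 385/12.6 = 55.86 + 30.56 = 86.42 d
q = ΔH / Σ(L/K) = 0.83 / 86.42 = 0.009604 m/d (same in every zone)
Zone A: v = q/n = 0.009604/0.23 = 0.04176 m/d → t_A = 524/0.04176 = 12550 d
Zone B: v = q/n = 0.009604/0.27 = 0.03557 m/d → t_B = 385/0.03557 = 10820 d
Total t = 12550 + 10820 = 23370 d
   = 23370 / 365 = 64.0 yr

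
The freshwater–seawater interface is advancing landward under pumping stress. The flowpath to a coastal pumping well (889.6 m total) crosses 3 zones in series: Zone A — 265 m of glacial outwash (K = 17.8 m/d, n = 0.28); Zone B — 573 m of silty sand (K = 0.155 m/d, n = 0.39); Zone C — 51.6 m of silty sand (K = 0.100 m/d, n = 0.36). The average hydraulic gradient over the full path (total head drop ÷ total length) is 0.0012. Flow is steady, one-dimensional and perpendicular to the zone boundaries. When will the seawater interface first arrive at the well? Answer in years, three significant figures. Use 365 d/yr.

3430 years

Steady 1-D flow in series ⇒ the Darcy flux q is identical in every zone and the zone head losses add (resistances L/K in series).
Σ(L/K) = 265/17.8 + 573/0.155 + 51.6/0.100 = 14.89 + 3697 + 516.0 = 4228 d
K_eq = L_total / Σ(L/K) = 889.6 / 4228 = 0.2104 m/d
q = K_eq · i = 0.2104 × 0.0012 = 2.525e-4 m/d (same in every zone)
Zone A: v = q/n = 2.525e-4/0.28 = 9.018e-4 m/d → t_A = 265/9.018e-4 = 293900 d
Zone B: v = q/n = 2.525e-4/0.39 = 6.475e-4 m/d → t_B = 573/6.475e-4 = 885000 d
Zone C: v = q/n = 2.525e-4/0.36 = 7.014e-4 m/d → t_C = 51.6/7.014e-4 = 73570 d
Total t = 293900 + 885000 + 73570 = 1.252e6 d
   = 1.252e6 / 365 = 3430 yr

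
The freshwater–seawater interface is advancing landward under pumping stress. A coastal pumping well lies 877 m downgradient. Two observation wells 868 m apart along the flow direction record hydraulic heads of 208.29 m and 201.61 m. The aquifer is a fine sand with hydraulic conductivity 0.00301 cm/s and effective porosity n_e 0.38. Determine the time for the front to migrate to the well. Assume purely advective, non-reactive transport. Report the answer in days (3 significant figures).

Hydraulic gradient i = (208.29 − 201.61) / 868 = 6.68 / 868 = 0.007696
K = 0.00301 cm/s × 864 = 2.601 m/d
Specific discharge q = 2.601 × 0.007696 = 0.02001 m/d
Seepage velocity v = q / n = 0.02001 / 0.38 = 0.05267 m/d
t = L / v = 877 / 0.05267 = 16650 d

16700 days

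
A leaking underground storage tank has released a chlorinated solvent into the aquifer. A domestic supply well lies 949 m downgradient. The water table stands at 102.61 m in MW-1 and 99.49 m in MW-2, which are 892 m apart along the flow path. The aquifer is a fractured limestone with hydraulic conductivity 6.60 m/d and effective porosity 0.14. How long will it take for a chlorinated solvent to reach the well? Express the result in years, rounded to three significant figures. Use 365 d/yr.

Hydraulic gradient i = (102.61 − 99.49) / 892 = 3.12 / 892 = 0.003498
Specific discharge q = 6.60 × 0.003498 = 0.02309 m/d
v = Ki/n = 6.60·0.003498/0.14 = 0.1649 m/d
t = L / v = 949 / 0.1649 = 5755 d
   = 5755 / 365 = 15.8 yr

15.8 years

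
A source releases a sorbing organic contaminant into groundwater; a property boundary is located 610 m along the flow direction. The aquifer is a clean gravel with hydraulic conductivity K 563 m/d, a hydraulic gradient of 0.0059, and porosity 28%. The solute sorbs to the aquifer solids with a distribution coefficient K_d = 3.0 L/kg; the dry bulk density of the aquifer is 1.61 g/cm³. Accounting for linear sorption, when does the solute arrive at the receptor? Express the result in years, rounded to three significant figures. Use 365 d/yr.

2.57 years

Darcy flux q = K·i = 563 × 0.0059 = 3.322 m/d
v = Ki/n = 563·0.0059/0.28 = 11.86 m/d
Retardation R = 1 + ρ_b·K_d/n = 1 + 1.61×3.0/0.28 = 18.25
Contaminant velocity v_c = v/R = 11.86/18.25 = 0.6500 m/d
t = L/v_c = 610/0.6500 = 938.4 d
   = 938.4/365 = 2.57 yr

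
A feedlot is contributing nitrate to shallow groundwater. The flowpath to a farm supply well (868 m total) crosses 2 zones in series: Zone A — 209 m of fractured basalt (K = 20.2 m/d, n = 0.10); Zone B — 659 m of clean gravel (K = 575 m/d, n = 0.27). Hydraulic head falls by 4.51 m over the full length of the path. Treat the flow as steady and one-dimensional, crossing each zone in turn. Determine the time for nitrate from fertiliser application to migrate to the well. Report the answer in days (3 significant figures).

507 days

Continuity: the same q passes through each zone, so ΔH = q·Σ(L_j/K_j) — the zones act as resistances in series.
Σ(L/K) = 209/20.2 + 659/575 = 10.35 + 1.146 = 11.49 d
q = ΔH / Σ(L/K) = 4.51 / 11.49 = 0.3924 m/d (same in every zone)
Zone A: v = q/n = 0.3924/0.10 = 3.924 m/d → t_A = 209/3.924 = 53.26 d
Zone B: v = q/n = 0.3924/0.27 = 1.453 m/d → t_B = 659/1.453 = 453.4 d
Total t = 53.26 + 453.4 = 506.7 d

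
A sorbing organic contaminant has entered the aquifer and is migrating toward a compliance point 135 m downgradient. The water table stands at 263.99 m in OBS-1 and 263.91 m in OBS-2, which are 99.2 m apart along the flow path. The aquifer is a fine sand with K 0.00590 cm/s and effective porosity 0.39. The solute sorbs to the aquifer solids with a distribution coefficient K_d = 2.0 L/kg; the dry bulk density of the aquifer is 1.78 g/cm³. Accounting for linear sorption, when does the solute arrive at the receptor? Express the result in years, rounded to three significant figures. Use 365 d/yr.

355 years

Hydraulic gradient i = (263.99 − 263.91) / 99.2 = 0.08 / 99.2 = 8.065e-4
K = 0.00590 cm/s × 864 = 5.098 m/d
q = Ki = 5.098 × 8.065e-4 = 0.004111 m/d
v_s = q/n_e = 0.004111/0.39 = 0.01054 m/d
Retardation R = 1 + ρ_b·K_d/n = 1 + 1.78×2.0/0.39 = 10.13
Contaminant velocity v_c = v/R = 0.01054/10.13 = 0.001041 m/d
t = L/v_c = 135/0.001041 = 129700 d
   = 129700/365 = 355 yr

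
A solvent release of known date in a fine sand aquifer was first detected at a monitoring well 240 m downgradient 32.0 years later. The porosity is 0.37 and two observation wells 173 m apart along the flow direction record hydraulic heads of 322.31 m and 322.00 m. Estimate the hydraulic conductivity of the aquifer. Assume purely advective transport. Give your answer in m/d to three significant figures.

Hydraulic gradient i = (322.31 − 322.00) / 173 = 0.31 / 173 = 0.001792
t = 32.0 years = 11680 d
v = L / t = 240 / 11680 = 0.02055 m/d
K = v · n / i = 0.02055 × 0.37 / 0.001792 = 4.24 m/d

4.24 m/d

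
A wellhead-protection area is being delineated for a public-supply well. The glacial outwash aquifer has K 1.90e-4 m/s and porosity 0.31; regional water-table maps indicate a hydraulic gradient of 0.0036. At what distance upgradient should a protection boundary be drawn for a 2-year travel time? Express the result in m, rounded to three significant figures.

139 m

K = 1.90e-4 m/s × 86400 s/d = 16.42 m/d
Specific discharge q = 16.42 × 0.0036 = 0.05910 m/d
Average linear velocity = 0.05910 / 0.31 = 0.1906 m/d
T = 2 yr × 365 = 730 d
L = v × T = 0.1906 × 730 = 139.2 m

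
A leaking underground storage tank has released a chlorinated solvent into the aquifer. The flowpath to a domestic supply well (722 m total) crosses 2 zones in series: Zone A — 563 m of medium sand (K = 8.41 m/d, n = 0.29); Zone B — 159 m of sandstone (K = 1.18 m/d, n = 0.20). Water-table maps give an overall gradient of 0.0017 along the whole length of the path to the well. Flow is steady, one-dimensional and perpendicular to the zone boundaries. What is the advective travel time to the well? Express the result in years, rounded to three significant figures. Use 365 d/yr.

Steady 1-D flow in series ⇒ the Darcy flux q is identical in every zone and the zone head losses add (resistances L/K in series).
Σ(L/K) = 563/8.41 + 159/1.18 = 66.94 + 134.7 = 201.7 d
K_eq = L_total / Σ(L/K) = 722 / 201.7 = 3.580 m/d
q = K_eq · i = 3.580 × 0.0017 = 0.006086 m/d (same in every zone)
Zone A: v = q/n = 0.006086/0.29 = 0.02098 m/d → t_A = 563/0.02098 = 26830 d
Zone B: v = q/n = 0.006086/0.20 = 0.03043 m/d → t_B = 159/0.03043 = 5225 d
Total t = 26830 + 5225 = 32050 d
   = 32050 / 365 = 87.8 yr

87.8 years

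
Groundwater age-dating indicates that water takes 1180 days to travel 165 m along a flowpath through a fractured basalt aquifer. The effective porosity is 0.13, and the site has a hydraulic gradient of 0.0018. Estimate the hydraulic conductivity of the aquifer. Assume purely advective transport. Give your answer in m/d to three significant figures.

10.1 m/d

v = L / t = 165 / 1180 = 0.1398 m/d
K = v · n / i = 0.1398 × 0.13 / 0.0018 = 10.1 m/d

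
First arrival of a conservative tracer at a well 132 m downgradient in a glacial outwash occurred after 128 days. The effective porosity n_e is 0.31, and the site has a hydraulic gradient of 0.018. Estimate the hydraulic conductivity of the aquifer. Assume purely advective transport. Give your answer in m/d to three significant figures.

v = L / t = 132 / 128 = 1.031 m/d
K = v · n / i = 1.031 × 0.31 / 0.018 = 17.8 m/d

17.8 m/d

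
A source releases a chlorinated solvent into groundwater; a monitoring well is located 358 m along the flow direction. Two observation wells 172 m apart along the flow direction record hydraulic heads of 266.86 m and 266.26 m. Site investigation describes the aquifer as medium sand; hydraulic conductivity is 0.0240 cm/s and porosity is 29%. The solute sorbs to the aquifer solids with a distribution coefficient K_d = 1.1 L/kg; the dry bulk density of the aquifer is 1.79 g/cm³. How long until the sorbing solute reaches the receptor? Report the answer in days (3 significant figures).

11200 days

Hydraulic gradient i = (266.86 − 266.26) / 172 = 0.60 / 172 = 0.003488
K = 0.0240 cm/s × 864 = 20.74 m/d
Specific discharge q = 20.74 × 0.003488 = 0.07233 m/d
Seepage velocity v = q / n = 0.07233 / 0.29 = 0.2494 m/d
Retardation R = 1 + ρ_b·K_d/n = 1 + 1.79×1.1/0.29 = 7.790
Contaminant velocity v_c = v/R = 0.2494/7.790 = 0.03202 m/d
t = L/v_c = 358/0.03202 = 11180 d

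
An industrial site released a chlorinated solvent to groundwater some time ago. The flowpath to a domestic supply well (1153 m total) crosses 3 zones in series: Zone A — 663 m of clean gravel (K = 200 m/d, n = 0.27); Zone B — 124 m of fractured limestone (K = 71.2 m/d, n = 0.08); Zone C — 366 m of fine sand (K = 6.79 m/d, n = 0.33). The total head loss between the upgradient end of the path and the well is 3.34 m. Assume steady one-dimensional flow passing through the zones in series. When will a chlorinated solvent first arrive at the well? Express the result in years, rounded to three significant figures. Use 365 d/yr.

Continuity: the same q passes through each zone, so ΔH = q·Σ(L_j/K_j) — the zones act as resistances in series.
Σ(L/K) = 663/200 + 124/71.2 + 366/6.79 = 3.315 + 1.742 + 53.90 = 58.96 d
q = ΔH / Σ(L/K) = 3.34 / 58.96 = 0.05665 m/d (same in every zone)
Zone A: v = q/n = 0.05665/0.27 = 0.2098 m/d → t_A = 663/0.2098 = 3160 d
Zone B: v = q/n = 0.05665/0.08 = 0.7081 m/d → t_B = 124/0.7081 = 175.1 d
Zone C: v = q/n = 0.05665/0.33 = 0.1717 m/d → t_C = 366/0.1717 = 2132 d
Total t = 3160 + 175.1 + 2132 = 5467 d
   = 5467 / 365 = 15.0 yr

15.0 years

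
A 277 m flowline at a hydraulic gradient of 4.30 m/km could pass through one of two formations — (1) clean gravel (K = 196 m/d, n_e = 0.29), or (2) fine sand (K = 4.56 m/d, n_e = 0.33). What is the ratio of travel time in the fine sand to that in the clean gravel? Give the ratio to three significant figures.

48.9

Unit 1 (clean gravel): v = 196×0.0043/0.29 = 2.906 m/d, t = 277/2.906 = 95.31 d
Unit 2 (fine sand): v = 4.56×0.0043/0.33 = 0.05942 m/d, t = 277/0.05942 = 4662 d
t(fine sand) / t(clean gravel) = 4662/95.31 = 48.9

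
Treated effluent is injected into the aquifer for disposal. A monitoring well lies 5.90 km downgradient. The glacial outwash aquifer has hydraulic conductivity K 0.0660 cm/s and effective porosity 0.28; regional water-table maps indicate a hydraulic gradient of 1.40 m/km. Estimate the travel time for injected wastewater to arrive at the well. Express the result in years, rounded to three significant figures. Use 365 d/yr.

K = 0.0660 cm/s × 864 = 57.02 m/d
q = Ki = 57.02 × 0.0014 = 0.07983 m/d
Average linear velocity = 0.07983 / 0.28 = 0.2851 m/d
L = 5.90 km = 5900 m
t = L / v = 5900 / 0.2851 = 20690 d
   = 20690 / 365 = 56.7 yr

56.7 years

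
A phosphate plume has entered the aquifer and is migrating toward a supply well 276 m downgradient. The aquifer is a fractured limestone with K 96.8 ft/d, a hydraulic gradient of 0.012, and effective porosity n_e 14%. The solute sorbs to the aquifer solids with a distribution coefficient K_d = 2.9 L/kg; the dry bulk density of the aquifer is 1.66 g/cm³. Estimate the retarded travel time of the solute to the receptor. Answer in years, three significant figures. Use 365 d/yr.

K = 96.8 ft/d × 0.3048 = 29.50 m/d
Specific discharge q = 29.50 × 0.012 = 0.3541 m/d
Average linear velocity = 0.3541 / 0.14 = 2.529 m/d
Retardation R = 1 + ρ_b·K_d/n = 1 + 1.66×2.9/0.14 = 35.39
Contaminant velocity v_c = v/R = 2.529/35.39 = 0.07147 m/d
t = L/v_c = 276/0.07147 = 3862 d
   = 3862/365 = 10.6 yr

10.6 years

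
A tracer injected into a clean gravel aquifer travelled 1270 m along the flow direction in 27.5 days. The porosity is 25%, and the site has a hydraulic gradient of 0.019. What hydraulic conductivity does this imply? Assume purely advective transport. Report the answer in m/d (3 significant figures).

608 m/d

v = L / t = 1270 / 27.5 = 46.18 m/d
K = v · n / i = 46.18 × 0.25 / 0.019 = 608 m/d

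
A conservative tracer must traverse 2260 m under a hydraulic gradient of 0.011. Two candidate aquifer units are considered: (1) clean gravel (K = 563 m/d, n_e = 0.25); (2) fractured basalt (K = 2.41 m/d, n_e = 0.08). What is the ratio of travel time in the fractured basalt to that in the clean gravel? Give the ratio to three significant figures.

74.8

Unit 1 (clean gravel): v = 563×0.011/0.25 = 24.77 m/d, t = 2260/24.77 = 91.23 d
Unit 2 (fractured basalt): v = 2.41×0.011/0.08 = 0.3314 m/d, t = 2260/0.3314 = 6820 d
t(fractured basalt) / t(clean gravel) = 6820/91.23 = 74.8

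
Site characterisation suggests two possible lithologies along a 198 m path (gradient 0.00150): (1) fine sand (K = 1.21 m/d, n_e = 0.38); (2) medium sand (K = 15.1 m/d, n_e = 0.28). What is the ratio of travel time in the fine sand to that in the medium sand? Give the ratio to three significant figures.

16.9

Unit 1 (fine sand): v = 1.21×0.0015/0.38 = 0.004776 m/d, t = 198/0.004776 = 41450 d
Unit 2 (medium sand): v = 15.1×0.0015/0.28 = 0.08089 m/d, t = 198/0.08089 = 2448 d
t(fine sand) / t(medium sand) = 41450/2448 = 16.9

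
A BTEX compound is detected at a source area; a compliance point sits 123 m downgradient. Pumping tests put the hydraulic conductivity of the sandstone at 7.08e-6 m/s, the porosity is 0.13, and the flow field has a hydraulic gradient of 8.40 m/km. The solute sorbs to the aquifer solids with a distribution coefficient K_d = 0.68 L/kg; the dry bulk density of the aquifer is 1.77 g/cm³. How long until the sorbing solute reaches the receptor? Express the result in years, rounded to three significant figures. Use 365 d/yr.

K = 7.08e-6 m/s × 86400 s/d = 0.6117 m/d
q = Ki = 0.6117 × 0.0084 = 0.005138 m/d
Seepage velocity v = q / n = 0.005138 / 0.13 = 0.03953 m/d
Retardation R = 1 + ρ_b·K_d/n = 1 + 1.77×0.68/0.13 = 10.26
Contaminant velocity v_c = v/R = 0.03953/10.26 = 0.003853 m/d
t = L/v_c = 123/0.003853 = 31920 d
   = 31920/365 = 87.5 yr

87.5 years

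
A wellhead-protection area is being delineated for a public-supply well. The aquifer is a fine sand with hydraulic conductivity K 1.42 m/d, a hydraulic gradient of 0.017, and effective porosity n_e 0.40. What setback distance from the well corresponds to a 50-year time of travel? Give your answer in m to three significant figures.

1100 m

Specific discharge q = 1.42 × 0.017 = 0.02414 m/d
Seepage velocity v = q / n = 0.02414 / 0.40 = 0.06035 m/d
T = 50 yr × 365 = 18250 d
L = v × T = 0.06035 × 18250 = 1101 m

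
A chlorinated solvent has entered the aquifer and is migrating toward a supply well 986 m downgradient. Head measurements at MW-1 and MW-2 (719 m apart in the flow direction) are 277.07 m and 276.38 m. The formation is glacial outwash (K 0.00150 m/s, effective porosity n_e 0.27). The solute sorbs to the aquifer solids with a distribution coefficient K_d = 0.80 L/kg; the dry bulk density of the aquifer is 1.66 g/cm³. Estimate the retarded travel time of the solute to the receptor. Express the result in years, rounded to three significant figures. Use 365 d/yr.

34.7 years

Hydraulic gradient i = (277.07 − 276.38) / 719 = 0.69 / 719 = 9.597e-4
K = 0.00150 m/s × 86400 s/d = 129.6 m/d
Darcy flux q = K·i = 129.6 × 9.597e-4 = 0.1244 m/d
Average linear velocity = 0.1244 / 0.27 = 0.4606 m/d
Retardation R = 1 + ρ_b·K_d/n = 1 + 1.66×0.80/0.27 = 5.919
Contaminant velocity v_c = v/R = 0.4606/5.919 = 0.07783 m/d
t = L/v_c = 986/0.07783 = 12670 d
   = 12670/365 = 34.7 yr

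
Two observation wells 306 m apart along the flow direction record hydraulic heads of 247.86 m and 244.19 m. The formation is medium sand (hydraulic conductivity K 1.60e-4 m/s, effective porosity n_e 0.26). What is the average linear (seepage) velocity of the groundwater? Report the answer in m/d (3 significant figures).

0.638 m/d

Hydraulic gradient i = (247.86 − 244.19) / 306 = 3.67 / 306 = 0.01199
K = 1.60e-4 m/s × 86400 s/d = 13.82 m/d
Darcy flux q = K·i = 13.82 × 0.01199 = 0.1658 m/d
v_s = q/n_e = 0.1658/0.26 = 0.6377 m/d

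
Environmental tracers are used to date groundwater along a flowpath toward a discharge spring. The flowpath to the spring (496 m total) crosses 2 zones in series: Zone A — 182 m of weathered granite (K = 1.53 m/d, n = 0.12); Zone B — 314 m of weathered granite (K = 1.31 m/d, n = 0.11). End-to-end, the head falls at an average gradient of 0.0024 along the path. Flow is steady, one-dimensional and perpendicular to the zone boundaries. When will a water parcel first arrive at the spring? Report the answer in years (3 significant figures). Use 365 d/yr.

46.5 years

Steady 1-D flow in series ⇒ the Darcy flux q is identical in every zone and the zone head losses add (resistances L/K in series).
Σ(L/K) = 182/1.53 + 314/1.31 = 119.0 + 239.7 = 358.6 d
K_eq = L_total / Σ(L/K) = 496 / 358.6 = 1.383 m/d
q = K_eq · i = 1.383 × 0.0024 = 0.003319 m/d (same in every zone)
Zone A: v = q/n = 0.003319/0.12 = 0.02766 m/d → t_A = 182/0.02766 = 6580 d
Zone B: v = q/n = 0.003319/0.11 = 0.03017 m/d → t_B = 314/0.03017 = 10410 d
Total t = 6580 + 10410 = 16990 d
   = 16990 / 365 = 46.5 yr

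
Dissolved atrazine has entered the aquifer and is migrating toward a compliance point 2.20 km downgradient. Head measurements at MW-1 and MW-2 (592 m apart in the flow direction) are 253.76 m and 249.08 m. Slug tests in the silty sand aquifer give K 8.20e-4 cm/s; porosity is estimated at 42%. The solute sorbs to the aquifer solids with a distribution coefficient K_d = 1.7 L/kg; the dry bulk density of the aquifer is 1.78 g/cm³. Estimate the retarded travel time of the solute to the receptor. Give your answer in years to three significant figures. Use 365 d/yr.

Hydraulic gradient i = (253.76 − 249.08) / 592 = 4.68 / 592 = 0.007905
K = 8.20e-4 cm/s × 864 = 0.7085 m/d
Darcy flux q = K·i = 0.7085 × 0.007905 = 0.005601 m/d
v = Ki/n = 0.7085·0.007905/0.42 = 0.01334 m/d
Retardation R = 1 + ρ_b·K_d/n = 1 + 1.78×1.7/0.42 = 8.205
Contaminant velocity v_c = v/R = 0.01334/8.205 = 0.001625 m/d
L = 2.20 km = 2200 m
t = L/v_c = 2200/0.001625 = 1.354e6 d
   = 1.354e6/365 = 3710 yr

3710 years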